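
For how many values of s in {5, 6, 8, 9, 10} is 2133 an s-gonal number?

s = 5: P(5, 37) = 2035 and P(5, 38) = 2147; 2133 is not s-gonal.
s = 6: P(6, 32) = 2016 and P(6, 33) = 2145; 2133 is not s-gonal.
s = 8: P(8, 27) = 2133. ✓
s = 9: P(9, 25) = 2125 and P(9, 26) = 2301; 2133 is not s-gonal.
s = 10: P(10, 23) = 2047 and P(10, 24) = 2232; 2133 is not s-gonal.
Hits: s ∈ {8} → 1.

1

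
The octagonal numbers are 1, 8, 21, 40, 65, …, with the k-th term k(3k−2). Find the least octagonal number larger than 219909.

Solve n(3n−2) > 219909 for integer n.
The largest n with value ≤ 219909 is 271 (since 219781 ≤ 219909 < 221408), so the first above is n = 272, value 221408.

221408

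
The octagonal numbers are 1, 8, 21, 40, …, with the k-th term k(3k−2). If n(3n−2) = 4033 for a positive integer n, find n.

Set n(3n−2) = 4033, giving 3n² − 2n − 4033 = 0.
The discriminant is 4 + 12·4033 = 48400, and √48400 = 220.
So n = (2 + 220) / 6 = 222/6 = 37.

37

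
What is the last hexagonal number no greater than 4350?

Solve n(2n−1) ≤ 4350 for integer n.
n = 46 gives 4186 ≤ 4350, while n = 47 gives 4371 > 4350; so the answer is 4186.

4186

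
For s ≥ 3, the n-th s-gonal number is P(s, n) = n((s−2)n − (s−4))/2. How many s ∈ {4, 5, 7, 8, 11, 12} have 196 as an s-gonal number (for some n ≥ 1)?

2

s = 4: P(4, 14) = 196. ✓
s = 5: P(5, 11) = 176 and P(5, 12) = 210; 196 is not s-gonal.
s = 7: P(7, 9) = 189 and P(7, 10) = 235; 196 is not s-gonal.
s = 8: P(8, 8) = 176 and P(8, 9) = 225; 196 is not s-gonal.
s = 11: P(11, 7) = 196. ✓
s = 12: P(12, 6) = 156 and P(12, 7) = 217; 196 is not s-gonal.
Hits: s ∈ {4, 11} → 2.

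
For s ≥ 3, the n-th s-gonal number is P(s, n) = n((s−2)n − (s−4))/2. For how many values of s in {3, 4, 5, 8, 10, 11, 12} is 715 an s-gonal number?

s = 3: P(3, 37) = 703 and P(3, 38) = 741; 715 is not s-gonal.
s = 4: P(4, 26) = 676 and P(4, 27) = 729; 715 is not s-gonal.
s = 5: P(5, 22) = 715. ✓
s = 8: P(8, 15) = 645 and P(8, 16) = 736; 715 is not s-gonal.
s = 10: P(10, 13) = 637 and P(10, 14) = 742; 715 is not s-gonal.
s = 11: P(11, 13) = 715. ✓
s = 12: P(12, 12) = 672 and P(12, 13) = 793; 715 is not s-gonal.
Hits: s ∈ {5, 11} → 2.

2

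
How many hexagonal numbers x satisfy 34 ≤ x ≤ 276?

8

The n-th hexagonal number is n(2n−1).
Smallest index with value ≥ 34: n = 5 (giving 45).
Largest index with value ≤ 276: n = 12 (giving 276).
Indices 5 through 12: 8 terms.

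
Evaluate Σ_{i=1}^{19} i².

Σ_{i=1}^{19} i² = 19·20·39/6 = 2470.

2470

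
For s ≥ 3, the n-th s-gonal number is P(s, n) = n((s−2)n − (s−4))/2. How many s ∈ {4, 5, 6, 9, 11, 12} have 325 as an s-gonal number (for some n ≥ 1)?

2

s = 4: P(4, 18) = 324 and P(4, 19) = 361; 325 is not s-gonal.
s = 5: P(5, 14) = 287 and P(5, 15) = 330; 325 is not s-gonal.
s = 6: P(6, 13) = 325. ✓
s = 9: P(9, 10) = 325. ✓
s = 11: P(11, 8) = 260 and P(11, 9) = 333; 325 is not s-gonal.
s = 12: P(12, 8) = 288 and P(12, 9) = 369; 325 is not s-gonal.
Hits: s ∈ {6, 9} → 2.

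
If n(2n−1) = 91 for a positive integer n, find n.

7

Set n(2n−1) = 91, giving 2n² − n − 91 = 0.
The discriminant is 1 + 8·91 = 729, and √729 = 27.
So n = (1 + 27) / 4 = 28/4 = 7.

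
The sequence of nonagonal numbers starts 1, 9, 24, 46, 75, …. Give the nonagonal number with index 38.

4959

The 38th nonagonal number is n(7n−5)/2 with n = 38.
38·(7·38 − 5)/2 = 38·261/2 = 4959.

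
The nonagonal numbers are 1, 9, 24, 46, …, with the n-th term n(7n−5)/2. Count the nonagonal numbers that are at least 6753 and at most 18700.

29

The n-th nonagonal number is n(7n−5)/2.
Smallest index with value ≥ 6753: n = 45 (giving 6975).
Largest index with value ≤ 18700: n = 73 (giving 18469).
Indices 45 through 73: 29 terms.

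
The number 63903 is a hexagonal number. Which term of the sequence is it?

179

Set n(2n−1) = 63903, giving 2n² − n − 63903 = 0.
The discriminant is 1 + 8·63903 = 511225, and √511225 = 715.
So n = (1 + 715) / 4 = 716/4 = 179.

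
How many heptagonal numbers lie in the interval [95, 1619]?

The n-th heptagonal number is n(5n−3)/2.
Smallest index with value ≥ 95: n = 7 (giving 112).
Largest index with value ≤ 1619: n = 25 (giving 1525).
Indices 7 through 25: 19 terms.

19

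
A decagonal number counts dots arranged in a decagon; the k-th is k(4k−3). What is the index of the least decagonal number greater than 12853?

58

Solve n(4n−3) > 12853 for integer n.
The largest n with value ≤ 12853 is 57 (since 12825 ≤ 12853 < 13282), so the first above is n = 58, value 13282.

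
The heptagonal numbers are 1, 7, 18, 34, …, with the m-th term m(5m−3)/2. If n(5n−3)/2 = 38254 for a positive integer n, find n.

124

Set n(5n−3)/2 = 38254, giving 5n² − 3n − 76508 = 0.
The discriminant is 9 + 40·38254 = 1530169, and √1530169 = 1237.
So n = (3 + 1237) / 10 = 1240/10 = 124.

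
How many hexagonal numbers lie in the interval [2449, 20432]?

66

The n-th hexagonal number is n(2n−1).
Smallest index with value ≥ 2449: n = 36 (giving 2556).
Largest index with value ≤ 20432: n = 101 (giving 20301).
Indices 36 through 101: 66 terms.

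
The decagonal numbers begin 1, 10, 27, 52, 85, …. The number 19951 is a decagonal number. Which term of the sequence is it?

Set n(4n−3) = 19951, giving 4n² − 3n − 19951 = 0.
The discriminant is 9 + 16·19951 = 319225, and √319225 = 565.
So n = (3 + 565) / 8 = 568/8 = 71.

71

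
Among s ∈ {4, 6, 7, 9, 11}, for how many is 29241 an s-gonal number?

2

s = 4: P(4, 171) = 29241. ✓
s = 6: P(6, 121) = 29161 and P(6, 122) = 29646; 29241 is not s-gonal.
s = 7: P(7, 108) = 28998 and P(7, 109) = 29539; 29241 is not s-gonal.
s = 9: P(9, 91) = 28756 and P(9, 92) = 29394; 29241 is not s-gonal.
s = 11: P(11, 81) = 29241. ✓
Hits: s ∈ {4, 11} → 2.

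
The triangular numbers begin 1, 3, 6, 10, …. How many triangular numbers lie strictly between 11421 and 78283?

The n-th triangular number is n(n+1)/2.
Smallest index with value > 11421: n = 151 (giving 11476).
Largest index with value < 78283: n = 395 (giving 78210).
Indices 151 through 395: 245 terms.

245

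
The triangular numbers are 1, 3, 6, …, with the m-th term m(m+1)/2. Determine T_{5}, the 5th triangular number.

15

The 5th triangular number is n(n+1)/2 with n = 5.
5·6/2 = 30/2 = 15.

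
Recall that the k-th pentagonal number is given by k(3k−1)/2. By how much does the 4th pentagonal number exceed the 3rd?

Consecutive pentagonal numbers differ by 3n − 2: here 3·4 − 2 = 10.

10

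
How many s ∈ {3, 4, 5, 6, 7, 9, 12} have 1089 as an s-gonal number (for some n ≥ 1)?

2

s = 3: P(3, 46) = 1081 and P(3, 47) = 1128; 1089 is not s-gonal.
s = 4: P(4, 33) = 1089. ✓
s = 5: P(5, 27) = 1080 and P(5, 28) = 1162; 1089 is not s-gonal.
s = 6: P(6, 23) = 1035 and P(6, 24) = 1128; 1089 is not s-gonal.
s = 7: P(7, 21) = 1071 and P(7, 22) = 1177; 1089 is not s-gonal.
s = 9: P(9, 18) = 1089. ✓
s = 12: P(12, 15) = 1065 and P(12, 16) = 1216; 1089 is not s-gonal.
Hits: s ∈ {4, 9} → 2.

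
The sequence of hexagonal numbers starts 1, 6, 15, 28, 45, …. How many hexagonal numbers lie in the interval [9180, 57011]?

The n-th hexagonal number is n(2n−1).
Smallest index with value ≥ 9180: n = 68 (giving 9180).
Largest index with value ≤ 57011: n = 169 (giving 56953).
Indices 68 through 169: 102 terms.

102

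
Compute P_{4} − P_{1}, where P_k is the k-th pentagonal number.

4·(3·4 − 1)/2 = 22 and 1·(3·1 − 1)/2 = 1.
Difference: 22 − 1 = 21.

21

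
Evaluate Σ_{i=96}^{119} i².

Σ_{i=96}^{119} i² = 568820 − 290320 = 278500.

278500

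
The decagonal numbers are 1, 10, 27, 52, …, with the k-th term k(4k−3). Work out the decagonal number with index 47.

The 47th decagonal number is n(4n−3) with n = 47.
47·(4·47 − 3) = 47·185 = 8695.

8695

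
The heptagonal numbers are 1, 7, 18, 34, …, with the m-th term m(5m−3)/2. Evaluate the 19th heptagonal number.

The 19th heptagonal number is n(5n−3)/2 with n = 19.
19·(5·19 − 3)/2 = 19·92/2 = 19·46 = 874.

874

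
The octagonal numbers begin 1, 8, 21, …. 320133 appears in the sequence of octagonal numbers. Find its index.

327

Set n(3n−2) = 320133, giving 3n² − 2n − 320133 = 0.
The discriminant is 4 + 12·320133 = 3841600, and √3841600 = 1960.
So n = (2 + 1960) / 6 = 1962/6 = 327.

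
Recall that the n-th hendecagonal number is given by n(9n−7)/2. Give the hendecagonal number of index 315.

445410

315·(9·315 − 7)/2 = 315·2828/2 = 315·1414 = 445410.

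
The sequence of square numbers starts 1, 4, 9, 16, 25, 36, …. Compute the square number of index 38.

1444

The 38th square number is n² with n = 38.
38² = 1444.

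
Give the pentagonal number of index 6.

51

The 6th pentagonal number is n(3n−1)/2 with n = 6.
6·(3·6 − 1)/2 = 6·17/2 = 51.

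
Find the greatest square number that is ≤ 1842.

Solve n² ≤ 1842 for integer n.
n = 42 gives 1764 ≤ 1842, while n = 43 gives 1849 > 1842; so the answer is 1764.

1764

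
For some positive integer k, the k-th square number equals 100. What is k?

10

We need n² = 100, so n = √100 = 10.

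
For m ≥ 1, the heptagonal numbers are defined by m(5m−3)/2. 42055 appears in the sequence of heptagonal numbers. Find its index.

130

Set n(5n−3)/2 = 42055, giving 5n² − 3n − 84110 = 0.
The discriminant is 9 + 40·42055 = 1682209, and √1682209 = 1297.
So n = (3 + 1297) / 10 = 1300/10 = 130.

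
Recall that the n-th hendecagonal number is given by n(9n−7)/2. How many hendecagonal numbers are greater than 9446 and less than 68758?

77

The n-th hendecagonal number is n(9n−7)/2.
Smallest index with value > 9446: n = 47 (giving 9776).
Largest index with value < 68758: n = 123 (giving 67650).
Indices 47 through 123: 77 terms.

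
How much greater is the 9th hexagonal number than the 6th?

9·(2·9 − 1) = 153 and 6·(2·6 − 1) = 66.
Difference: 153 − 66 = 87.

87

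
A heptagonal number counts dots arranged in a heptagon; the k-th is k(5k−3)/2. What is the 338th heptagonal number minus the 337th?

1686

Consecutive heptagonal numbers differ by 5n − 4: here 5·338 − 4 = 1686.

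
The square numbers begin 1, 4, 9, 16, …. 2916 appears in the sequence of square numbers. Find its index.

We need n² = 2916, so n = √2916 = 54.

54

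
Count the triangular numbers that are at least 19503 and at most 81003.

The n-th triangular number is n(n+1)/2.
Smallest index with value ≥ 19503: n = 197 (giving 19503).
Largest index with value ≤ 81003: n = 402 (giving 81003).
Indices 197 through 402: 206 terms.

206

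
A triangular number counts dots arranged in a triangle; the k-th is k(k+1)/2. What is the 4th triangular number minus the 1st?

4·5/2 = 10 and 1·2/2 = 1.
Difference: 10 − 1 = 9.

9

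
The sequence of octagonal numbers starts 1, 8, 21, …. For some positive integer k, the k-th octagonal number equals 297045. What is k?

315

Set n(3n−2) = 297045, giving 3n² − 2n − 297045 = 0.
The discriminant is 4 + 12·297045 = 3564544, and √3564544 = 1888.
So n = (2 + 1888) / 6 = 1890/6 = 315.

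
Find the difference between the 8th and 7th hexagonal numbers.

Consecutive hexagonal numbers differ by 4n − 3: here 4·8 − 3 = 29.

29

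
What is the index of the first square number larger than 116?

11

Solve n² > 116 for integer n.
The largest n with value ≤ 116 is 10 (since 100 ≤ 116 < 121), so the first above is n = 11, value 121.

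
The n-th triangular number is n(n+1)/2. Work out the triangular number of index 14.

105

14·15/2 = 210/2 = 105.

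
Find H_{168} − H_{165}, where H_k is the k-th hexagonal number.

1995

168·(2·168 − 1) = 56280 and 165·(2·165 − 1) = 54285.
Difference: 56280 − 54285 = 1995.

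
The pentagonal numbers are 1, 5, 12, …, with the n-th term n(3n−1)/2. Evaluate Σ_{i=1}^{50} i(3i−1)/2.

63750

Σ i(3i−1)/2 = (3Σi² − Σi) / 2 over i = 1..50.
Σi = 1275 and Σi² = 42925.
(3·42925 − 1·1275) / 2 = 127500/2 = 63750.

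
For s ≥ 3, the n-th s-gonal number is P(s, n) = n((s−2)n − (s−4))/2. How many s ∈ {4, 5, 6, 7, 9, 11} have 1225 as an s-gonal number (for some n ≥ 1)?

2

s = 4: P(4, 35) = 1225. ✓
s = 5: P(5, 28) = 1162 and P(5, 29) = 1247; 1225 is not s-gonal.
s = 6: P(6, 25) = 1225. ✓
s = 7: P(7, 22) = 1177 and P(7, 23) = 1288; 1225 is not s-gonal.
s = 9: P(9, 19) = 1216 and P(9, 20) = 1350; 1225 is not s-gonal.
s = 11: P(11, 16) = 1096 and P(11, 17) = 1241; 1225 is not s-gonal.
Hits: s ∈ {4, 6} → 2.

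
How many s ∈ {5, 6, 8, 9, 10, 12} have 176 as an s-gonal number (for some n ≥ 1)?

2

s = 5: P(5, 11) = 176. ✓
s = 6: P(6, 9) = 153 and P(6, 10) = 190; 176 is not s-gonal.
s = 8: P(8, 8) = 176. ✓
s = 9: P(9, 7) = 154 and P(9, 8) = 204; 176 is not s-gonal.
s = 10: P(10, 7) = 175 and P(10, 8) = 232; 176 is not s-gonal.
s = 12: P(12, 6) = 156 and P(12, 7) = 217; 176 is not s-gonal.
Hits: s ∈ {5, 8} → 2.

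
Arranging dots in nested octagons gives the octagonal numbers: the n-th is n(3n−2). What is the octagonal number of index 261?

203841

The 261st octagonal number is n(3n−2) with n = 261.
261·(3·261 − 2) = 261·781 = 203841.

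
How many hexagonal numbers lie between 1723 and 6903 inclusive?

The n-th hexagonal number is n(2n−1).
Smallest index with value ≥ 1723: n = 30 (giving 1770).
Largest index with value ≤ 6903: n = 59 (giving 6903).
Indices 30 through 59: 30 terms.

30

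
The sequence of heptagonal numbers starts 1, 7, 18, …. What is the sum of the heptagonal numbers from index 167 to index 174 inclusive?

579464

Σ i(5i−3)/2 = (5Σi² − 3Σi) / 2 over i = 167..174.
Σi = 15225 − 13861 = 1364 and Σi² = 1771175 − 1538571 = 232604.
(5·232604 − 3·1364) / 2 = 1158928/2 = 579464.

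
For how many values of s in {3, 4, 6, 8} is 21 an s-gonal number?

2

s = 3: P(3, 6) = 21. ✓
s = 4: P(4, 4) = 16 and P(4, 5) = 25; 21 is not s-gonal.
s = 6: P(6, 3) = 15 and P(6, 4) = 28; 21 is not s-gonal.
s = 8: P(8, 3) = 21. ✓
Hits: s ∈ {3, 8} → 2.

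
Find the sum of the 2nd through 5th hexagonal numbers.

Σ i(2i−1) = 2Σi² − Σi over i = 2..5.
Σi = 15 − 1 = 14 and Σi² = 55 − 1 = 54.
2·54 − 1·14 = 94.

94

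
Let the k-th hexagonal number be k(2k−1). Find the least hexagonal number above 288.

325

Solve n(2n−1) > 288 for integer n.
The largest n with value ≤ 288 is 12 (since 276 ≤ 288 < 325), so the first above is n = 13, value 325.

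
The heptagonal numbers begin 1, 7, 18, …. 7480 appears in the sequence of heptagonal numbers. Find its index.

Set n(5n−3)/2 = 7480, giving 5n² − 3n − 14960 = 0.
The discriminant is 9 + 40·7480 = 299209, and √299209 = 547.
So n = (3 + 547) / 10 = 550/10 = 55.

55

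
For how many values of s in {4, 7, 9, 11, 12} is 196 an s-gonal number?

2

s = 4: P(4, 14) = 196. ✓
s = 7: P(7, 9) = 189 and P(7, 10) = 235; 196 is not s-gonal.
s = 9: P(9, 7) = 154 and P(9, 8) = 204; 196 is not s-gonal.
s = 11: P(11, 7) = 196. ✓
s = 12: P(12, 6) = 156 and P(12, 7) = 217; 196 is not s-gonal.
Hits: s ∈ {4, 11} → 2.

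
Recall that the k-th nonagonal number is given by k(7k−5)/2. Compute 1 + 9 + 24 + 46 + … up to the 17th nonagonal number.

Σ i(7i−5)/2 = (7Σi² − 5Σi) / 2 over i = 1..17.
Σi = 153 and Σi² = 1785.
(7·1785 − 5·153) / 2 = 11730/2 = 5865.

5865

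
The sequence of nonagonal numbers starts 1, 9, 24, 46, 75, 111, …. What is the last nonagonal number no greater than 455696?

Solve n(7n−5)/2 ≤ 455696 for integer n.
n = 361 gives 455221 ≤ 455696, while n = 362 gives 457749 > 455696; so the answer is 455221.

455221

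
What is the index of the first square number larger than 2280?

Solve n² > 2280 for integer n.
The largest n with value ≤ 2280 is 47 (since 2209 ≤ 2280 < 2304), so the first above is n = 48, value 2304.

48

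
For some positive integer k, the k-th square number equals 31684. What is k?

We need n² = 31684, so n = √31684 = 178.

178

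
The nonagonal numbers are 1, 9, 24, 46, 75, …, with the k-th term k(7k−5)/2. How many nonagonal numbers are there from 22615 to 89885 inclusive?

80

The n-th nonagonal number is n(7n−5)/2.
Smallest index with value ≥ 22615: n = 81 (giving 22761).
Largest index with value ≤ 89885: n = 160 (giving 89200).
Indices 81 through 160: 80 terms.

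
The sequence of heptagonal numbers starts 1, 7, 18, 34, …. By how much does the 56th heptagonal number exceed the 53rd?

813

56·(5·56 − 3)/2 = 7756 and 53·(5·53 − 3)/2 = 6943.
Difference: 7756 − 6943 = 813.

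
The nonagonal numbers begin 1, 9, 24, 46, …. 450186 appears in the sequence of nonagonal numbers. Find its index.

Set n(7n−5)/2 = 450186, giving 7n² − 5n − 900372 = 0.
So n = (5 + 5021) / 14 = 5026/14 = 359.

359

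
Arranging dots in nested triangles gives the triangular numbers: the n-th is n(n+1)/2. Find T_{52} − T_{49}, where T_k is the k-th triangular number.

153

52·53/2 = 1378 and 49·50/2 = 1225.
Difference: 1378 − 1225 = 153.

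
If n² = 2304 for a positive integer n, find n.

We need n² = 2304, so n = √2304 = 48.
Check: 48² = 2304. ✓

48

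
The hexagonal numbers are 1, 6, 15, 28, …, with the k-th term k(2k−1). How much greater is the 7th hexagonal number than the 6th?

Consecutive hexagonal numbers differ by 4n − 3: here 4·7 − 3 = 25.

25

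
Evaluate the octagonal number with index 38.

4256

38·(3·38 − 2) = 38·112 = 4256.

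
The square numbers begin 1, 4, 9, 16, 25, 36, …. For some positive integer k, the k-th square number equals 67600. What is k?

We need n² = 67600, so n = √67600 = 260.

260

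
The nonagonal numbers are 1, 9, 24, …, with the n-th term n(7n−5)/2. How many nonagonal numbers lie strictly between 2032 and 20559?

The n-th nonagonal number is n(7n−5)/2.
Smallest index with value > 2032: n = 25 (giving 2125).
Largest index with value < 20559: n = 76 (giving 20026).
Indices 25 through 76: 52 terms.

52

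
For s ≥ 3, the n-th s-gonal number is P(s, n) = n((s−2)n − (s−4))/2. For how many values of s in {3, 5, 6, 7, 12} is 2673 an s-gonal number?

s = 3: P(3, 72) = 2628 and P(3, 73) = 2701; 2673 is not s-gonal.
s = 5: P(5, 42) = 2625 and P(5, 43) = 2752; 2673 is not s-gonal.
s = 6: P(6, 36) = 2556 and P(6, 37) = 2701; 2673 is not s-gonal.
s = 7: P(7, 33) = 2673. ✓
s = 12: P(12, 23) = 2553 and P(12, 24) = 2784; 2673 is not s-gonal.
Hits: s ∈ {7} → 1.

1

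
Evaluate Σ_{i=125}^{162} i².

Σ_{i=125}^{162} i² = 1430325 − 643250 = 787075.

787075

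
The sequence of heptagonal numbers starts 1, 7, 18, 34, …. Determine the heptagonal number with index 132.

The 132nd heptagonal number is n(5n−3)/2 with n = 132.
132·(5·132 − 3)/2 = 132·657/2 = 43362.

43362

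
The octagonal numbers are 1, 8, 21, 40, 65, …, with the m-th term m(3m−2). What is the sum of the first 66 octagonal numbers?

Σ i(3i−2) = 3Σi² − 2Σi over i = 1..66.
Σi = 2211 and Σi² = 98021.
3·98021 − 2·2211 = 289641.

289641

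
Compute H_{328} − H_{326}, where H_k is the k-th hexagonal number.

2614

328·(2·328 − 1) = 214840 and 326·(2·326 − 1) = 212226.
Difference: 214840 − 212226 = 2614.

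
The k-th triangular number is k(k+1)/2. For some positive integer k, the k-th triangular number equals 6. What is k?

Set n(n+1)/2 = 6, giving n² + n − 12 = 0.
So n = (-1 + 7) / 2 = 6/2 = 3.

3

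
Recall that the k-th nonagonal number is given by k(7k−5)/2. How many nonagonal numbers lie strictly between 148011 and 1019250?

333

The n-th nonagonal number is n(7n−5)/2.
Smallest index with value > 148011: n = 207 (giving 149454).
Largest index with value < 1019250: n = 539 (giving 1015476).
Indices 207 through 539: 333 terms.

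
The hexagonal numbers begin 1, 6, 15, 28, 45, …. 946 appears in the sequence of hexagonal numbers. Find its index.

22

Set n(2n−1) = 946, giving 2n² − n − 946 = 0.
The discriminant is 1 + 8·946 = 7569, and √7569 = 87.
So n = (1 + 87) / 4 = 88/4 = 22.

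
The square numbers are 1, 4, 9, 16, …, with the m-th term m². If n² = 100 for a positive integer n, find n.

We need n² = 100, so n = √100 = 10.

10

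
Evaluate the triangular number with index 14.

The 14th triangular number is n(n+1)/2 with n = 14.
14·15/2 = 210/2 = 105.

105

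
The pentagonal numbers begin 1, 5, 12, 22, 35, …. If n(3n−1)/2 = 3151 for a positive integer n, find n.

46

Set n(3n−1)/2 = 3151, giving 3n² − n − 6302 = 0.
The discriminant is 1 + 24·3151 = 75625, and √75625 = 275.
So n = (1 + 275) / 6 = 276/6 = 46.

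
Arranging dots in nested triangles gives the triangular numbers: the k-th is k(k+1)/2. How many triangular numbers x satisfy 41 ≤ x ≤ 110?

6

The n-th triangular number is n(n+1)/2.
Smallest index with value ≥ 41: n = 9 (giving 45).
Largest index with value ≤ 110: n = 14 (giving 105).
Indices 9 through 14: 6 terms.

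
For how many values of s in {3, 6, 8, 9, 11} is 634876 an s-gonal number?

1

s = 3: P(3, 1126) = 634501 and P(3, 1127) = 635628; 634876 is not s-gonal.
s = 6: P(6, 563) = 633375 and P(6, 564) = 635628; 634876 is not s-gonal.
s = 8: P(8, 460) = 633880 and P(8, 461) = 636641; 634876 is not s-gonal.
s = 9: P(9, 426) = 634101 and P(9, 427) = 637084; 634876 is not s-gonal.
s = 11: P(11, 376) = 634876. ✓
Hits: s ∈ {11} → 1.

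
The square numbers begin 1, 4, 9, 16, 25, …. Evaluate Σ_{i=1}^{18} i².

2109

Σ_{i=1}^{18} i² = 18·19·37/6 = 2109.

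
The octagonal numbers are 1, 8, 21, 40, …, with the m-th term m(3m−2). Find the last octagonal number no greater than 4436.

Solve n(3n−2) ≤ 4436 for integer n.
n = 38 gives 4256 ≤ 4436, while n = 39 gives 4485 > 4436; so the answer is 4256.

4256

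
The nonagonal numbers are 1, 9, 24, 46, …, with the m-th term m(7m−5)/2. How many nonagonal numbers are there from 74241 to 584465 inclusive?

The n-th nonagonal number is n(7n−5)/2.
Smallest index with value ≥ 74241: n = 146 (giving 74241).
Largest index with value ≤ 584465: n = 409 (giving 584461).
Indices 146 through 409: 264 terms.

264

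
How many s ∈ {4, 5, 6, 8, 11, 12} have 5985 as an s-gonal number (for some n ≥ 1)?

s = 4: P(4, 77) = 5929 and P(4, 78) = 6084; 5985 is not s-gonal.
s = 5: P(5, 63) = 5922 and P(5, 64) = 6112; 5985 is not s-gonal.
s = 6: P(6, 54) = 5778 and P(6, 55) = 5995; 5985 is not s-gonal.
s = 8: P(8, 45) = 5985. ✓
s = 11: P(11, 36) = 5706 and P(11, 37) = 6031; 5985 is not s-gonal.
s = 12: P(12, 35) = 5985. ✓
Hits: s ∈ {8, 12} → 2.

2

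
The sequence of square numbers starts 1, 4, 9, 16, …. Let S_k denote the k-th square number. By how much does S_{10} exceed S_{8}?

36

10² = 100 and 8² = 64.
Difference: 100 − 64 = 36.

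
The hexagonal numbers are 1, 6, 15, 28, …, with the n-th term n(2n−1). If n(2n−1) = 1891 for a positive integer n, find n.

31

Set n(2n−1) = 1891, giving 2n² − n − 1891 = 0.
The discriminant is 1 + 8·1891 = 15129, and √15129 = 123.
So n = (1 + 123) / 4 = 124/4 = 31.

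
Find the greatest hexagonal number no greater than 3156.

3003

Solve n(2n−1) ≤ 3156 for integer n.
n = 39 gives 3003 ≤ 3156, while n = 40 gives 3160 > 3156; so the answer is 3003.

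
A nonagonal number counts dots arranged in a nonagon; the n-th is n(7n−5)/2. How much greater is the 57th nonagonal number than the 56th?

Consecutive nonagonal numbers differ by 7n − 6: here 7·57 − 6 = 393.

393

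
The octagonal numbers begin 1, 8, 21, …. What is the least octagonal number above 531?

560

Solve n(3n−2) > 531 for integer n.
The largest n with value ≤ 531 is 13 (since 481 ≤ 531 < 560), so the first above is n = 14, value 560.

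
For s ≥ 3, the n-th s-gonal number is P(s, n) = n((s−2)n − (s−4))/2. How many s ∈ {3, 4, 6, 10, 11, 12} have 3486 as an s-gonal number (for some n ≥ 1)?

2

s = 3: P(3, 83) = 3486. ✓
s = 4: P(4, 59) = 3481 and P(4, 60) = 3600; 3486 is not s-gonal.
s = 6: P(6, 42) = 3486. ✓
s = 10: P(10, 29) = 3277 and P(10, 30) = 3510; 3486 is not s-gonal.
s = 11: P(11, 28) = 3430 and P(11, 29) = 3683; 3486 is not s-gonal.
s = 12: P(12, 26) = 3276 and P(12, 27) = 3537; 3486 is not s-gonal.
Hits: s ∈ {3, 6} → 2.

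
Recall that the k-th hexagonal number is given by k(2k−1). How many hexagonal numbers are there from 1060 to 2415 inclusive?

The n-th hexagonal number is n(2n−1).
Smallest index with value ≥ 1060: n = 24 (giving 1128).
Largest index with value ≤ 2415: n = 35 (giving 2415).
Indices 24 through 35: 12 terms.

12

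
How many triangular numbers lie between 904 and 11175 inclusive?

107

The n-th triangular number is n(n+1)/2.
Smallest index with value ≥ 904: n = 43 (giving 946).
Largest index with value ≤ 11175: n = 149 (giving 11175).
Indices 43 through 149: 107 terms.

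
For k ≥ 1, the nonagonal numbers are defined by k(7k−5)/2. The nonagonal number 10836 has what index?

56

Set n(7n−5)/2 = 10836, giving 7n² − 5n − 21672 = 0.
The discriminant is 25 + 56·10836 = 606841, and √606841 = 779.
So n = (5 + 779) / 14 = 784/14 = 56.
Check: 56·(7·56 − 5)/2 = 10836. ✓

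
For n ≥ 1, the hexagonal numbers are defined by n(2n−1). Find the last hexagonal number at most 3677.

3655

Solve n(2n−1) ≤ 3677 for integer n.
n = 43 gives 3655 ≤ 3677, while n = 44 gives 3828 > 3677; so the answer is 3655.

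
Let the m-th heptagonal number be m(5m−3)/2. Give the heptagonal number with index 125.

38875

The 125th heptagonal number is n(5n−3)/2 with n = 125.
125·(5·125 − 3)/2 = 125·622/2 = 125·311 = 38875.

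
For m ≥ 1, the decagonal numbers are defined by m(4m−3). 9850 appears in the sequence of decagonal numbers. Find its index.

50

Set n(4n−3) = 9850, giving 4n² − 3n − 9850 = 0.
So n = (3 + 397) / 8 = 400/8 = 50.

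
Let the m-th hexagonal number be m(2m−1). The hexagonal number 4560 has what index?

Set n(2n−1) = 4560, giving 2n² − n − 4560 = 0.
The discriminant is 1 + 8·4560 = 36481, and √36481 = 191.
So n = (1 + 191) / 4 = 192/4 = 48.

48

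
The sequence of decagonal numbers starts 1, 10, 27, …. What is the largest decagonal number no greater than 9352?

9072

Solve n(4n−3) ≤ 9352 for integer n.
n = 48 gives 9072 ≤ 9352, while n = 49 gives 9457 > 9352; so the answer is 9072.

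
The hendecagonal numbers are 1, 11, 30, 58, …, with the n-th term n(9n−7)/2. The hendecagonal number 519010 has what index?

340

Set n(9n−7)/2 = 519010, giving 9n² − 7n − 1038020 = 0.
So n = (7 + 6113) / 18 = 6120/18 = 340.
Check: 340·(9·340 − 7)/2 = 519010. ✓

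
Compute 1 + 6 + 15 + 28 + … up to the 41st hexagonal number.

Σ i(2i−1) = 2Σi² − Σi over i = 1..41.
Σi = 861 and Σi² = 23821.
2·23821 − 1·861 = 46781.

46781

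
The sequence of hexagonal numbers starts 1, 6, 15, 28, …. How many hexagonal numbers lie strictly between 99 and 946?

The n-th hexagonal number is n(2n−1).
Smallest index with value > 99: n = 8 (giving 120).
Largest index with value < 946: n = 21 (giving 861).
Indices 8 through 21: 14 terms.

14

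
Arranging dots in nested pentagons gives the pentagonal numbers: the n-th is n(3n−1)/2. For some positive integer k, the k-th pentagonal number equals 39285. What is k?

162

Set n(3n−1)/2 = 39285, giving 3n² − n − 78570 = 0.
The discriminant is 1 + 24·39285 = 942841, and √942841 = 971.
So n = (1 + 971) / 6 = 972/6 = 162.
Check: 162·(3·162 − 1)/2 = 39285. ✓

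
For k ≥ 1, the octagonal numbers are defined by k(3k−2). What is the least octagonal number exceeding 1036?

1045

Solve n(3n−2) > 1036 for integer n.
The largest n with value ≤ 1036 is 18 (since 936 ≤ 1036 < 1045), so the first above is n = 19, value 1045.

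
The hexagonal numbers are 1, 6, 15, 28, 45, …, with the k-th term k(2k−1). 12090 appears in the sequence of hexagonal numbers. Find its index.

78

Set n(2n−1) = 12090, giving 2n² − n − 12090 = 0.
The discriminant is 1 + 8·12090 = 96721, and √96721 = 311.
So n = (1 + 311) / 4 = 312/4 = 78.
Check: 78·(2·78 − 1) = 12090. ✓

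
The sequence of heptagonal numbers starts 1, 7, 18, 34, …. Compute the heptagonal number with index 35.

3010

The 35th heptagonal number is n(5n−3)/2 with n = 35.
35·(5·35 − 3)/2 = 35·172/2 = 35·86 = 3010.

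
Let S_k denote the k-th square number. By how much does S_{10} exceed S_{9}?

19

n² − (n−1)² = 2n − 1, so 10² − 9² = 2·10 − 1 = 19.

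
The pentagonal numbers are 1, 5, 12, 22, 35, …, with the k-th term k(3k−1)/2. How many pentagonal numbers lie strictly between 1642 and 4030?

18

The n-th pentagonal number is n(3n−1)/2.
Smallest index with value > 1642: n = 34 (giving 1717).
Largest index with value < 4030: n = 51 (giving 3876).
Indices 34 through 51: 18 terms.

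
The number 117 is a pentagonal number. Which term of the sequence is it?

Set n(3n−1)/2 = 117, giving 3n² − n − 234 = 0.
The discriminant is 1 + 24·117 = 2809, and √2809 = 53.
So n = (1 + 53) / 6 = 54/6 = 9.
Check: 9·(3·9 − 1)/2 = 117. ✓

9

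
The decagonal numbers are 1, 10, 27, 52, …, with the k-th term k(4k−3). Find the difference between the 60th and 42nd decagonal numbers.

7290

60·(4·60 − 3) = 14220 and 42·(4·42 − 3) = 6930.
Difference: 14220 − 6930 = 7290.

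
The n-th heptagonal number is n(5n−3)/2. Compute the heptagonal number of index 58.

8323

The 58th heptagonal number is n(5n−3)/2 with n = 58.
58·(5·58 − 3)/2 = 58·287/2 = 8323.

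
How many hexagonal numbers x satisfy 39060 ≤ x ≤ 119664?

The n-th hexagonal number is n(2n−1).
Smallest index with value ≥ 39060: n = 140 (giving 39060).
Largest index with value ≤ 119664: n = 244 (giving 118828).
Indices 140 through 244: 105 terms.

105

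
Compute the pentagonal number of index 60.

The 60th pentagonal number is n(3n−1)/2 with n = 60.
60·(3·60 − 1)/2 = 60·179/2 = 5370.

5370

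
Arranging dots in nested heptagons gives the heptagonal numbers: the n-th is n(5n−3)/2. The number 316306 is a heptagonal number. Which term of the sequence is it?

Set n(5n−3)/2 = 316306, giving 5n² − 3n − 632612 = 0.
The discriminant is 9 + 40·316306 = 12652249, and √12652249 = 3557.
So n = (3 + 3557) / 10 = 3560/10 = 356.

356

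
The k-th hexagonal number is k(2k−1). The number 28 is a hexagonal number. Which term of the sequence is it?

Set n(2n−1) = 28, giving 2n² − n − 28 = 0.
The discriminant is 1 + 8·28 = 225, and √225 = 15.
So n = (1 + 15) / 4 = 16/4 = 4.

4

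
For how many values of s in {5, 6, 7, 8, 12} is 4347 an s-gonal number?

s = 5: P(5, 54) = 4347. ✓
s = 6: P(6, 46) = 4186 and P(6, 47) = 4371; 4347 is not s-gonal.
s = 7: P(7, 42) = 4347. ✓
s = 8: P(8, 38) = 4256 and P(8, 39) = 4485; 4347 is not s-gonal.
s = 12: P(12, 29) = 4089 and P(12, 30) = 4380; 4347 is not s-gonal.
Hits: s ∈ {5, 7} → 2.

2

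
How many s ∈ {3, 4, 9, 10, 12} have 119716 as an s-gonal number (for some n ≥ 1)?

s = 3: P(3, 488) = 119316 and P(3, 489) = 119805; 119716 is not s-gonal.
s = 4: P(4, 346) = 119716. ✓
s = 9: P(9, 185) = 119325 and P(9, 186) = 120621; 119716 is not s-gonal.
s = 10: P(10, 173) = 119197 and P(10, 174) = 120582; 119716 is not s-gonal.
s = 12: P(12, 155) = 119505 and P(12, 156) = 121056; 119716 is not s-gonal.
Hits: s ∈ {4} → 1.

1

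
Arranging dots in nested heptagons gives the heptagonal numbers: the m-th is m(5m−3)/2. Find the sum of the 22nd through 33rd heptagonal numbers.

22550

Σ i(5i−3)/2 = (5Σi² − 3Σi) / 2 over i = 22..33.
Σi = 561 − 231 = 330 and Σi² = 12529 − 3311 = 9218.
(5·9218 − 3·330) / 2 = 45100/2 = 22550.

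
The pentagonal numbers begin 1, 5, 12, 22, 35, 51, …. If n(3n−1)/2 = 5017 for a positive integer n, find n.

58

Set n(3n−1)/2 = 5017, giving 3n² − n − 10034 = 0.
The discriminant is 1 + 24·5017 = 120409, and √120409 = 347.
So n = (1 + 347) / 6 = 348/6 = 58.
Check: 58·(3·58 − 1)/2 = 5017. ✓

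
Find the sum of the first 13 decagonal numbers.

Σ i(4i−3) = 4Σi² − 3Σi over i = 1..13.
Σi = 91 and Σi² = 819.
4·819 − 3·91 = 3003.

3003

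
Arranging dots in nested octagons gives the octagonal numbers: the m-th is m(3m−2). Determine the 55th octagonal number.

55·(3·55 − 2) = 55·163 = 8965.

8965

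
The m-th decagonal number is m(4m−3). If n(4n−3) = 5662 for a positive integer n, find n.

Set n(4n−3) = 5662, giving 4n² − 3n − 5662 = 0.
The discriminant is 9 + 16·5662 = 90601, and √90601 = 301.
So n = (3 + 301) / 8 = 304/8 = 38.
Check: 38·(4·38 − 3) = 5662. ✓

38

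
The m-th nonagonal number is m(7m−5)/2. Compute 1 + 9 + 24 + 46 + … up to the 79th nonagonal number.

578280

Σ i(7i−5)/2 = (7Σi² − 5Σi) / 2 over i = 1..79.
Σi = 3160 and Σi² = 167480.
(7·167480 − 5·3160) / 2 = 1156560/2 = 578280.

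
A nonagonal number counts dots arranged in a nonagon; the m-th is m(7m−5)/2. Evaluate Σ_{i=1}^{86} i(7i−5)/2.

745706

Σ i(7i−5)/2 = (7Σi² − 5Σi) / 2 over i = 1..86.
Σi = 3741 and Σi² = 215731.
(7·215731 − 5·3741) / 2 = 1491412/2 = 745706.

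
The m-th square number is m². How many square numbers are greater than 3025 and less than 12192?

The n-th square number is n².
Smallest index with value > 3025: n = 56 (giving 3136).
Largest index with value < 12192: n = 110 (giving 12100).
Indices 56 through 110: 55 terms.

55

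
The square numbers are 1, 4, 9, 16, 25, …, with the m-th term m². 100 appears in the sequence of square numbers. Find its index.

We need n² = 100, so n = √100 = 10.
Check: 10² = 100. ✓

10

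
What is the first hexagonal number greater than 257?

276

Solve n(2n−1) > 257 for integer n.
The largest n with value ≤ 257 is 11 (since 231 ≤ 257 < 276), so the first above is n = 12, value 276.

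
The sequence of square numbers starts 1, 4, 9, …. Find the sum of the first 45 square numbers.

31395

Σ_{i=1}^{45} i² = 45·46·91/6 = 31395.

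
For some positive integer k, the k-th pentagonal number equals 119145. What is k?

Set n(3n−1)/2 = 119145, giving 3n² − n − 238290 = 0.
The discriminant is 1 + 24·119145 = 2859481, and √2859481 = 1691.
So n = (1 + 1691) / 6 = 1692/6 = 282.
Check: 282·(3·282 − 1)/2 = 119145. ✓

282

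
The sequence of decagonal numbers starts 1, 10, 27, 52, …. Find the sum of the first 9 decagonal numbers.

Σ i(4i−3) = 4Σi² − 3Σi over i = 1..9.
Σi = 45 and Σi² = 285.
4·285 − 3·45 = 1005.

1005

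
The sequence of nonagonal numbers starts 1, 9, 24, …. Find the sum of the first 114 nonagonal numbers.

1734890

Σ i(7i−5)/2 = (7Σi² − 5Σi) / 2 over i = 1..114.
Σi = 6555 and Σi² = 500365.
(7·500365 − 5·6555) / 2 = 3469780/2 = 1734890.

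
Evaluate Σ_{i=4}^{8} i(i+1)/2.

Σ i(i+1)/2 = (Σi² + Σi) / 2 over i = 4..8.
Σi = 36 − 6 = 30 and Σi² = 204 − 14 = 190.
(1·190 + 1·30) / 2 = 220/2 = 110.

110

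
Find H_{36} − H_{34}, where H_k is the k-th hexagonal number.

36·(2·36 − 1) = 2556 and 34·(2·34 − 1) = 2278.
Difference: 2556 − 2278 = 278.

278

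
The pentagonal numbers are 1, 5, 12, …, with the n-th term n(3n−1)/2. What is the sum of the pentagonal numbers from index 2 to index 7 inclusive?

195

Σ i(3i−1)/2 = (3Σi² − Σi) / 2 over i = 2..7.
Σi = 28 − 1 = 27 and Σi² = 140 − 1 = 139.
(3·139 − 1·27) / 2 = 390/2 = 195.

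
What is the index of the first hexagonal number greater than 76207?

196

Solve n(2n−1) > 76207 for integer n.
The largest n with value ≤ 76207 is 195 (since 75855 ≤ 76207 < 76636), so the first above is n = 196, value 76636.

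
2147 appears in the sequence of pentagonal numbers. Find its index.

38

Set n(3n−1)/2 = 2147, giving 3n² − n − 4294 = 0.
The discriminant is 1 + 24·2147 = 51529, and √51529 = 227.
So n = (1 + 227) / 6 = 228/6 = 38.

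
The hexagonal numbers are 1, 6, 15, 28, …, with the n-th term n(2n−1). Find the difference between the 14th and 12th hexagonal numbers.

102

14·(2·14 − 1) = 378 and 12·(2·12 − 1) = 276.
Difference: 378 − 276 = 102.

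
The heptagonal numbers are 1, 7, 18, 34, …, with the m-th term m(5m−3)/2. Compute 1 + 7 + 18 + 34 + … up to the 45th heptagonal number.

Σ i(5i−3)/2 = (5Σi² − 3Σi) / 2 over i = 1..45.
Σi = 1035 and Σi² = 31395.
(5·31395 − 3·1035) / 2 = 153870/2 = 76935.

76935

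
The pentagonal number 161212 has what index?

Set n(3n−1)/2 = 161212, giving 3n² − n − 322424 = 0.
The discriminant is 1 + 24·161212 = 3869089, and √3869089 = 1967.
So n = (1 + 1967) / 6 = 1968/6 = 328.
Check: 328·(3·328 − 1)/2 = 161212. ✓

328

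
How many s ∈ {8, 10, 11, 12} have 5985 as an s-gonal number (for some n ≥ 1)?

s = 8: P(8, 45) = 5985. ✓
s = 10: P(10, 39) = 5967 and P(10, 40) = 6280; 5985 is not s-gonal.
s = 11: P(11, 36) = 5706 and P(11, 37) = 6031; 5985 is not s-gonal.
s = 12: P(12, 35) = 5985. ✓
Hits: s ∈ {8, 12} → 2.

2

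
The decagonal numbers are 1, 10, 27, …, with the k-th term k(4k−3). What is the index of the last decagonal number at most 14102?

Solve n(4n−3) ≤ 14102 for integer n.
n = 59 gives 13747 ≤ 14102, while n = 60 gives 14220 > 14102; so the answer is index 59.

59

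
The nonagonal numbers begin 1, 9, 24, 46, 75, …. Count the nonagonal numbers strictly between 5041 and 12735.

The n-th nonagonal number is n(7n−5)/2.
Smallest index with value > 5041: n = 39 (giving 5226).
Largest index with value < 12735: n = 60 (giving 12450).
Indices 39 through 60: 22 terms.

22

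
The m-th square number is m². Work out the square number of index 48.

48² = 2304.

2304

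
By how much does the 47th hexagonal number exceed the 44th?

47·(2·47 − 1) = 4371 and 44·(2·44 − 1) = 3828.
Difference: 4371 − 3828 = 543.

543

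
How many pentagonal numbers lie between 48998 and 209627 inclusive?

The n-th pentagonal number is n(3n−1)/2.
Smallest index with value ≥ 48998: n = 181 (giving 49051).
Largest index with value ≤ 209627: n = 374 (giving 209627).
Indices 181 through 374: 194 terms.

194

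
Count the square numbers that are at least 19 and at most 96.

The n-th square number is n².
Smallest index with value ≥ 19: n = 5 (giving 25).
Largest index with value ≤ 96: n = 9 (giving 81).
Indices 5 through 9: 5 terms.

5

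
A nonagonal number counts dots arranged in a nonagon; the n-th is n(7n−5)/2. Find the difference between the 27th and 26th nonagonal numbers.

183

Consecutive nonagonal numbers differ by 7n − 6: here 7·27 − 6 = 183.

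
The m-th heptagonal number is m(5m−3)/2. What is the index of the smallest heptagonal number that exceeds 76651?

176

Solve n(5n−3)/2 > 76651 for integer n.
The largest n with value ≤ 76651 is 175 (since 76300 ≤ 76651 < 77176), so the first above is n = 176, value 77176.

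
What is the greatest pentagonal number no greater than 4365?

Solve n(3n−1)/2 ≤ 4365 for integer n.
n = 54 gives 4347 ≤ 4365, while n = 55 gives 4510 > 4365; so the answer is 4347.

4347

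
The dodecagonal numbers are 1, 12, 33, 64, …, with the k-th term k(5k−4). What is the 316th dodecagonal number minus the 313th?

316·(5·316 − 4) = 498016 and 313·(5·313 − 4) = 488593.
Difference: 498016 − 488593 = 9423.

9423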